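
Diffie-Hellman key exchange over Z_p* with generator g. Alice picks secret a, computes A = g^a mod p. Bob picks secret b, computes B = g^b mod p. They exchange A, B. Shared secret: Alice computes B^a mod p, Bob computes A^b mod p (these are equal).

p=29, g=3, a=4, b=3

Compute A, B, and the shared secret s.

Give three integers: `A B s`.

Answer: 23 27 16

Derivation:
A = 3^4 mod 29  (bits of 4 = 100)
  bit 0 = 1: r = r^2 * 3 mod 29 = 1^2 * 3 = 1*3 = 3
  bit 1 = 0: r = r^2 mod 29 = 3^2 = 9
  bit 2 = 0: r = r^2 mod 29 = 9^2 = 23
  -> A = 23
B = 3^3 mod 29  (bits of 3 = 11)
  bit 0 = 1: r = r^2 * 3 mod 29 = 1^2 * 3 = 1*3 = 3
  bit 1 = 1: r = r^2 * 3 mod 29 = 3^2 * 3 = 9*3 = 27
  -> B = 27
s = B^a = 27^4 mod 29  (bits of 4 = 100)
  bit 0 = 1: r = r^2 * 27 mod 29 = 1^2 * 27 = 1*27 = 27
  bit 1 = 0: r = r^2 mod 29 = 27^2 = 4
  bit 2 = 0: r = r^2 mod 29 = 4^2 = 16
  -> s = B^a = 16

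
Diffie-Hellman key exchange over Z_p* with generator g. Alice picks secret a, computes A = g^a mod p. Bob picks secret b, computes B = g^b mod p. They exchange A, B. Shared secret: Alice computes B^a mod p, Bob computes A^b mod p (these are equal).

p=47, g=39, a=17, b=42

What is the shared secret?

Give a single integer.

A = 39^17 mod 47  (bits of 17 = 10001)
  bit 0 = 1: r = r^2 * 39 mod 47 = 1^2 * 39 = 1*39 = 39
  bit 1 = 0: r = r^2 mod 47 = 39^2 = 17
  bit 2 = 0: r = r^2 mod 47 = 17^2 = 7
  bit 3 = 0: r = r^2 mod 47 = 7^2 = 2
  bit 4 = 1: r = r^2 * 39 mod 47 = 2^2 * 39 = 4*39 = 15
  -> A = 15
B = 39^42 mod 47  (bits of 42 = 101010)
  bit 0 = 1: r = r^2 * 39 mod 47 = 1^2 * 39 = 1*39 = 39
  bit 1 = 0: r = r^2 mod 47 = 39^2 = 17
  bit 2 = 1: r = r^2 * 39 mod 47 = 17^2 * 39 = 7*39 = 38
  bit 3 = 0: r = r^2 mod 47 = 38^2 = 34
  bit 4 = 1: r = r^2 * 39 mod 47 = 34^2 * 39 = 28*39 = 11
  bit 5 = 0: r = r^2 mod 47 = 11^2 = 27
  -> B = 27
s = B^a = 27^17 mod 47  (bits of 17 = 10001)
  bit 0 = 1: r = r^2 * 27 mod 47 = 1^2 * 27 = 1*27 = 27
  bit 1 = 0: r = r^2 mod 47 = 27^2 = 24
  bit 2 = 0: r = r^2 mod 47 = 24^2 = 12
  bit 3 = 0: r = r^2 mod 47 = 12^2 = 3
  bit 4 = 1: r = r^2 * 27 mod 47 = 3^2 * 27 = 9*27 = 8
  -> s = B^a = 8

Answer: 8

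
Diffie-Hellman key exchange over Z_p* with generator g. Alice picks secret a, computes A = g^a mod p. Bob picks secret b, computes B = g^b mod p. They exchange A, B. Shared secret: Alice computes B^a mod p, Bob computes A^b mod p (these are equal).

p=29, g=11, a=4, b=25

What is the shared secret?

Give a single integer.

A = 11^4 mod 29  (bits of 4 = 100)
  bit 0 = 1: r = r^2 * 11 mod 29 = 1^2 * 11 = 1*11 = 11
  bit 1 = 0: r = r^2 mod 29 = 11^2 = 5
  bit 2 = 0: r = r^2 mod 29 = 5^2 = 25
  -> A = 25
B = 11^25 mod 29  (bits of 25 = 11001)
  bit 0 = 1: r = r^2 * 11 mod 29 = 1^2 * 11 = 1*11 = 11
  bit 1 = 1: r = r^2 * 11 mod 29 = 11^2 * 11 = 5*11 = 26
  bit 2 = 0: r = r^2 mod 29 = 26^2 = 9
  bit 3 = 0: r = r^2 mod 29 = 9^2 = 23
  bit 4 = 1: r = r^2 * 11 mod 29 = 23^2 * 11 = 7*11 = 19
  -> B = 19
s = B^a = 19^4 mod 29  (bits of 4 = 100)
  bit 0 = 1: r = r^2 * 19 mod 29 = 1^2 * 19 = 1*19 = 19
  bit 1 = 0: r = r^2 mod 29 = 19^2 = 13
  bit 2 = 0: r = r^2 mod 29 = 13^2 = 24
  -> s = B^a = 24

Answer: 24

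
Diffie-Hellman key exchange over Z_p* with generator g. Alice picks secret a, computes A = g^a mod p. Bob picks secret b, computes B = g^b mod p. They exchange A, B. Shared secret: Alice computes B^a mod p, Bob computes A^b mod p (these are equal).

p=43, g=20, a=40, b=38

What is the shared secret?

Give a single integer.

A = 20^40 mod 43  (bits of 40 = 101000)
  bit 0 = 1: r = r^2 * 20 mod 43 = 1^2 * 20 = 1*20 = 20
  bit 1 = 0: r = r^2 mod 43 = 20^2 = 13
  bit 2 = 1: r = r^2 * 20 mod 43 = 13^2 * 20 = 40*20 = 26
  bit 3 = 0: r = r^2 mod 43 = 26^2 = 31
  bit 4 = 0: r = r^2 mod 43 = 31^2 = 15
  bit 5 = 0: r = r^2 mod 43 = 15^2 = 10
  -> A = 10
B = 20^38 mod 43  (bits of 38 = 100110)
  bit 0 = 1: r = r^2 * 20 mod 43 = 1^2 * 20 = 1*20 = 20
  bit 1 = 0: r = r^2 mod 43 = 20^2 = 13
  bit 2 = 0: r = r^2 mod 43 = 13^2 = 40
  bit 3 = 1: r = r^2 * 20 mod 43 = 40^2 * 20 = 9*20 = 8
  bit 4 = 1: r = r^2 * 20 mod 43 = 8^2 * 20 = 21*20 = 33
  bit 5 = 0: r = r^2 mod 43 = 33^2 = 14
  -> B = 14
s = B^a = 14^40 mod 43  (bits of 40 = 101000)
  bit 0 = 1: r = r^2 * 14 mod 43 = 1^2 * 14 = 1*14 = 14
  bit 1 = 0: r = r^2 mod 43 = 14^2 = 24
  bit 2 = 1: r = r^2 * 14 mod 43 = 24^2 * 14 = 17*14 = 23
  bit 3 = 0: r = r^2 mod 43 = 23^2 = 13
  bit 4 = 0: r = r^2 mod 43 = 13^2 = 40
  bit 5 = 0: r = r^2 mod 43 = 40^2 = 9
  -> s = B^a = 9

Answer: 9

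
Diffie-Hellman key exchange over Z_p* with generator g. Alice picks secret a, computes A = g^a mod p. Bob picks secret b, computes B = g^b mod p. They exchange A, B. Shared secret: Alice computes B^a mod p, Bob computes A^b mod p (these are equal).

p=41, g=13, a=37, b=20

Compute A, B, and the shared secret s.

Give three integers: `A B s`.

Answer: 12 40 40

Derivation:
A = 13^37 mod 41  (bits of 37 = 100101)
  bit 0 = 1: r = r^2 * 13 mod 41 = 1^2 * 13 = 1*13 = 13
  bit 1 = 0: r = r^2 mod 41 = 13^2 = 5
  bit 2 = 0: r = r^2 mod 41 = 5^2 = 25
  bit 3 = 1: r = r^2 * 13 mod 41 = 25^2 * 13 = 10*13 = 7
  bit 4 = 0: r = r^2 mod 41 = 7^2 = 8
  bit 5 = 1: r = r^2 * 13 mod 41 = 8^2 * 13 = 23*13 = 12
  -> A = 12
B = 13^20 mod 41  (bits of 20 = 10100)
  bit 0 = 1: r = r^2 * 13 mod 41 = 1^2 * 13 = 1*13 = 13
  bit 1 = 0: r = r^2 mod 41 = 13^2 = 5
  bit 2 = 1: r = r^2 * 13 mod 41 = 5^2 * 13 = 25*13 = 38
  bit 3 = 0: r = r^2 mod 41 = 38^2 = 9
  bit 4 = 0: r = r^2 mod 41 = 9^2 = 40
  -> B = 40
s = B^a = 40^37 mod 41  (bits of 37 = 100101)
  bit 0 = 1: r = r^2 * 40 mod 41 = 1^2 * 40 = 1*40 = 40
  bit 1 = 0: r = r^2 mod 41 = 40^2 = 1
  bit 2 = 0: r = r^2 mod 41 = 1^2 = 1
  bit 3 = 1: r = r^2 * 40 mod 41 = 1^2 * 40 = 1*40 = 40
  bit 4 = 0: r = r^2 mod 41 = 40^2 = 1
  bit 5 = 1: r = r^2 * 40 mod 41 = 1^2 * 40 = 1*40 = 40
  -> s = B^a = 40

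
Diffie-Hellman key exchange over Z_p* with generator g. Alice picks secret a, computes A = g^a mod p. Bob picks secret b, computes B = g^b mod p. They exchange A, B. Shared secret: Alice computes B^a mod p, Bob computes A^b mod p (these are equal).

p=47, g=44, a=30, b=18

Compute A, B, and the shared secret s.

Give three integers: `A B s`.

A = 44^30 mod 47  (bits of 30 = 11110)
  bit 0 = 1: r = r^2 * 44 mod 47 = 1^2 * 44 = 1*44 = 44
  bit 1 = 1: r = r^2 * 44 mod 47 = 44^2 * 44 = 9*44 = 20
  bit 2 = 1: r = r^2 * 44 mod 47 = 20^2 * 44 = 24*44 = 22
  bit 3 = 1: r = r^2 * 44 mod 47 = 22^2 * 44 = 14*44 = 5
  bit 4 = 0: r = r^2 mod 47 = 5^2 = 25
  -> A = 25
B = 44^18 mod 47  (bits of 18 = 10010)
  bit 0 = 1: r = r^2 * 44 mod 47 = 1^2 * 44 = 1*44 = 44
  bit 1 = 0: r = r^2 mod 47 = 44^2 = 9
  bit 2 = 0: r = r^2 mod 47 = 9^2 = 34
  bit 3 = 1: r = r^2 * 44 mod 47 = 34^2 * 44 = 28*44 = 10
  bit 4 = 0: r = r^2 mod 47 = 10^2 = 6
  -> B = 6
s = B^a = 6^30 mod 47  (bits of 30 = 11110)
  bit 0 = 1: r = r^2 * 6 mod 47 = 1^2 * 6 = 1*6 = 6
  bit 1 = 1: r = r^2 * 6 mod 47 = 6^2 * 6 = 36*6 = 28
  bit 2 = 1: r = r^2 * 6 mod 47 = 28^2 * 6 = 32*6 = 4
  bit 3 = 1: r = r^2 * 6 mod 47 = 4^2 * 6 = 16*6 = 2
  bit 4 = 0: r = r^2 mod 47 = 2^2 = 4
  -> s = B^a = 4

Answer: 25 6 4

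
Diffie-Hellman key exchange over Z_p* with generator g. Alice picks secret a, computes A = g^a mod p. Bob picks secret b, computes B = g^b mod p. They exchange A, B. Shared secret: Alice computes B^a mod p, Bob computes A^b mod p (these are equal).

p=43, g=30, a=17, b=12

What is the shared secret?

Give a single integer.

Answer: 35

Derivation:
A = 30^17 mod 43  (bits of 17 = 10001)
  bit 0 = 1: r = r^2 * 30 mod 43 = 1^2 * 30 = 1*30 = 30
  bit 1 = 0: r = r^2 mod 43 = 30^2 = 40
  bit 2 = 0: r = r^2 mod 43 = 40^2 = 9
  bit 3 = 0: r = r^2 mod 43 = 9^2 = 38
  bit 4 = 1: r = r^2 * 30 mod 43 = 38^2 * 30 = 25*30 = 19
  -> A = 19
B = 30^12 mod 43  (bits of 12 = 1100)
  bit 0 = 1: r = r^2 * 30 mod 43 = 1^2 * 30 = 1*30 = 30
  bit 1 = 1: r = r^2 * 30 mod 43 = 30^2 * 30 = 40*30 = 39
  bit 2 = 0: r = r^2 mod 43 = 39^2 = 16
  bit 3 = 0: r = r^2 mod 43 = 16^2 = 41
  -> B = 41
s = B^a = 41^17 mod 43  (bits of 17 = 10001)
  bit 0 = 1: r = r^2 * 41 mod 43 = 1^2 * 41 = 1*41 = 41
  bit 1 = 0: r = r^2 mod 43 = 41^2 = 4
  bit 2 = 0: r = r^2 mod 43 = 4^2 = 16
  bit 3 = 0: r = r^2 mod 43 = 16^2 = 41
  bit 4 = 1: r = r^2 * 41 mod 43 = 41^2 * 41 = 4*41 = 35
  -> s = B^a = 35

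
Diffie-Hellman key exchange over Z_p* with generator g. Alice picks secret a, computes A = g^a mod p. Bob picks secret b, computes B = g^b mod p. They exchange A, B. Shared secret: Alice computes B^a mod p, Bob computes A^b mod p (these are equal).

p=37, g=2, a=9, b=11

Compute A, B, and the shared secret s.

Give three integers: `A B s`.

Answer: 31 13 6

Derivation:
A = 2^9 mod 37  (bits of 9 = 1001)
  bit 0 = 1: r = r^2 * 2 mod 37 = 1^2 * 2 = 1*2 = 2
  bit 1 = 0: r = r^2 mod 37 = 2^2 = 4
  bit 2 = 0: r = r^2 mod 37 = 4^2 = 16
  bit 3 = 1: r = r^2 * 2 mod 37 = 16^2 * 2 = 34*2 = 31
  -> A = 31
B = 2^11 mod 37  (bits of 11 = 1011)
  bit 0 = 1: r = r^2 * 2 mod 37 = 1^2 * 2 = 1*2 = 2
  bit 1 = 0: r = r^2 mod 37 = 2^2 = 4
  bit 2 = 1: r = r^2 * 2 mod 37 = 4^2 * 2 = 16*2 = 32
  bit 3 = 1: r = r^2 * 2 mod 37 = 32^2 * 2 = 25*2 = 13
  -> B = 13
s = B^a = 13^9 mod 37  (bits of 9 = 1001)
  bit 0 = 1: r = r^2 * 13 mod 37 = 1^2 * 13 = 1*13 = 13
  bit 1 = 0: r = r^2 mod 37 = 13^2 = 21
  bit 2 = 0: r = r^2 mod 37 = 21^2 = 34
  bit 3 = 1: r = r^2 * 13 mod 37 = 34^2 * 13 = 9*13 = 6
  -> s = B^a = 6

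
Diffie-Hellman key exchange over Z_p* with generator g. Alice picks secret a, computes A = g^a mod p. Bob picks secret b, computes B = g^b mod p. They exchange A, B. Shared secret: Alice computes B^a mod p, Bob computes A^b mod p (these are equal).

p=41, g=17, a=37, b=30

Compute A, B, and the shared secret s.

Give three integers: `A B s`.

Answer: 35 9 9

Derivation:
A = 17^37 mod 41  (bits of 37 = 100101)
  bit 0 = 1: r = r^2 * 17 mod 41 = 1^2 * 17 = 1*17 = 17
  bit 1 = 0: r = r^2 mod 41 = 17^2 = 2
  bit 2 = 0: r = r^2 mod 41 = 2^2 = 4
  bit 3 = 1: r = r^2 * 17 mod 41 = 4^2 * 17 = 16*17 = 26
  bit 4 = 0: r = r^2 mod 41 = 26^2 = 20
  bit 5 = 1: r = r^2 * 17 mod 41 = 20^2 * 17 = 31*17 = 35
  -> A = 35
B = 17^30 mod 41  (bits of 30 = 11110)
  bit 0 = 1: r = r^2 * 17 mod 41 = 1^2 * 17 = 1*17 = 17
  bit 1 = 1: r = r^2 * 17 mod 41 = 17^2 * 17 = 2*17 = 34
  bit 2 = 1: r = r^2 * 17 mod 41 = 34^2 * 17 = 8*17 = 13
  bit 3 = 1: r = r^2 * 17 mod 41 = 13^2 * 17 = 5*17 = 3
  bit 4 = 0: r = r^2 mod 41 = 3^2 = 9
  -> B = 9
s = B^a = 9^37 mod 41  (bits of 37 = 100101)
  bit 0 = 1: r = r^2 * 9 mod 41 = 1^2 * 9 = 1*9 = 9
  bit 1 = 0: r = r^2 mod 41 = 9^2 = 40
  bit 2 = 0: r = r^2 mod 41 = 40^2 = 1
  bit 3 = 1: r = r^2 * 9 mod 41 = 1^2 * 9 = 1*9 = 9
  bit 4 = 0: r = r^2 mod 41 = 9^2 = 40
  bit 5 = 1: r = r^2 * 9 mod 41 = 40^2 * 9 = 1*9 = 9
  -> s = B^a = 9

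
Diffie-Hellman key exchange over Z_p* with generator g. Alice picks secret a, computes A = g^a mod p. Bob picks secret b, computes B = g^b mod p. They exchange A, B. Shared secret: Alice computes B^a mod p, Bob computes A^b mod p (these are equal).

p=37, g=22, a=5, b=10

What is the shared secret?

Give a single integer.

Answer: 4

Derivation:
A = 22^5 mod 37  (bits of 5 = 101)
  bit 0 = 1: r = r^2 * 22 mod 37 = 1^2 * 22 = 1*22 = 22
  bit 1 = 0: r = r^2 mod 37 = 22^2 = 3
  bit 2 = 1: r = r^2 * 22 mod 37 = 3^2 * 22 = 9*22 = 13
  -> A = 13
B = 22^10 mod 37  (bits of 10 = 1010)
  bit 0 = 1: r = r^2 * 22 mod 37 = 1^2 * 22 = 1*22 = 22
  bit 1 = 0: r = r^2 mod 37 = 22^2 = 3
  bit 2 = 1: r = r^2 * 22 mod 37 = 3^2 * 22 = 9*22 = 13
  bit 3 = 0: r = r^2 mod 37 = 13^2 = 21
  -> B = 21
s = B^a = 21^5 mod 37  (bits of 5 = 101)
  bit 0 = 1: r = r^2 * 21 mod 37 = 1^2 * 21 = 1*21 = 21
  bit 1 = 0: r = r^2 mod 37 = 21^2 = 34
  bit 2 = 1: r = r^2 * 21 mod 37 = 34^2 * 21 = 9*21 = 4
  -> s = B^a = 4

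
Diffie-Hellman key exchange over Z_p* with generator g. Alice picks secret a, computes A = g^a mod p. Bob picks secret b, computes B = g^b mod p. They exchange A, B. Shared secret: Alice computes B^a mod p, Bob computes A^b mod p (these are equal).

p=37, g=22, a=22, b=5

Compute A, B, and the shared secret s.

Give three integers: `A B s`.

Answer: 28 13 3

Derivation:
A = 22^22 mod 37  (bits of 22 = 10110)
  bit 0 = 1: r = r^2 * 22 mod 37 = 1^2 * 22 = 1*22 = 22
  bit 1 = 0: r = r^2 mod 37 = 22^2 = 3
  bit 2 = 1: r = r^2 * 22 mod 37 = 3^2 * 22 = 9*22 = 13
  bit 3 = 1: r = r^2 * 22 mod 37 = 13^2 * 22 = 21*22 = 18
  bit 4 = 0: r = r^2 mod 37 = 18^2 = 28
  -> A = 28
B = 22^5 mod 37  (bits of 5 = 101)
  bit 0 = 1: r = r^2 * 22 mod 37 = 1^2 * 22 = 1*22 = 22
  bit 1 = 0: r = r^2 mod 37 = 22^2 = 3
  bit 2 = 1: r = r^2 * 22 mod 37 = 3^2 * 22 = 9*22 = 13
  -> B = 13
s = B^a = 13^22 mod 37  (bits of 22 = 10110)
  bit 0 = 1: r = r^2 * 13 mod 37 = 1^2 * 13 = 1*13 = 13
  bit 1 = 0: r = r^2 mod 37 = 13^2 = 21
  bit 2 = 1: r = r^2 * 13 mod 37 = 21^2 * 13 = 34*13 = 35
  bit 3 = 1: r = r^2 * 13 mod 37 = 35^2 * 13 = 4*13 = 15
  bit 4 = 0: r = r^2 mod 37 = 15^2 = 3
  -> s = B^a = 3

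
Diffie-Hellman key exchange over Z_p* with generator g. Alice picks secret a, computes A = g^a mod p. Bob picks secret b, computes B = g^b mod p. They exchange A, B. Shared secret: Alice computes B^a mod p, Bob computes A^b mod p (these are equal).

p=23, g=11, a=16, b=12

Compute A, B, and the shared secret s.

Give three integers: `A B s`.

A = 11^16 mod 23  (bits of 16 = 10000)
  bit 0 = 1: r = r^2 * 11 mod 23 = 1^2 * 11 = 1*11 = 11
  bit 1 = 0: r = r^2 mod 23 = 11^2 = 6
  bit 2 = 0: r = r^2 mod 23 = 6^2 = 13
  bit 3 = 0: r = r^2 mod 23 = 13^2 = 8
  bit 4 = 0: r = r^2 mod 23 = 8^2 = 18
  -> A = 18
B = 11^12 mod 23  (bits of 12 = 1100)
  bit 0 = 1: r = r^2 * 11 mod 23 = 1^2 * 11 = 1*11 = 11
  bit 1 = 1: r = r^2 * 11 mod 23 = 11^2 * 11 = 6*11 = 20
  bit 2 = 0: r = r^2 mod 23 = 20^2 = 9
  bit 3 = 0: r = r^2 mod 23 = 9^2 = 12
  -> B = 12
s = B^a = 12^16 mod 23  (bits of 16 = 10000)
  bit 0 = 1: r = r^2 * 12 mod 23 = 1^2 * 12 = 1*12 = 12
  bit 1 = 0: r = r^2 mod 23 = 12^2 = 6
  bit 2 = 0: r = r^2 mod 23 = 6^2 = 13
  bit 3 = 0: r = r^2 mod 23 = 13^2 = 8
  bit 4 = 0: r = r^2 mod 23 = 8^2 = 18
  -> s = B^a = 18

Answer: 18 12 18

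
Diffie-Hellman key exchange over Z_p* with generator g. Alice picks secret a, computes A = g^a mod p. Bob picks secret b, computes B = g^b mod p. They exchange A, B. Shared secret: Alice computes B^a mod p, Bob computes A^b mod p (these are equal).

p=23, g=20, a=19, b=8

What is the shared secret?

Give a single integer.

Answer: 18

Derivation:
A = 20^19 mod 23  (bits of 19 = 10011)
  bit 0 = 1: r = r^2 * 20 mod 23 = 1^2 * 20 = 1*20 = 20
  bit 1 = 0: r = r^2 mod 23 = 20^2 = 9
  bit 2 = 0: r = r^2 mod 23 = 9^2 = 12
  bit 3 = 1: r = r^2 * 20 mod 23 = 12^2 * 20 = 6*20 = 5
  bit 4 = 1: r = r^2 * 20 mod 23 = 5^2 * 20 = 2*20 = 17
  -> A = 17
B = 20^8 mod 23  (bits of 8 = 1000)
  bit 0 = 1: r = r^2 * 20 mod 23 = 1^2 * 20 = 1*20 = 20
  bit 1 = 0: r = r^2 mod 23 = 20^2 = 9
  bit 2 = 0: r = r^2 mod 23 = 9^2 = 12
  bit 3 = 0: r = r^2 mod 23 = 12^2 = 6
  -> B = 6
s = B^a = 6^19 mod 23  (bits of 19 = 10011)
  bit 0 = 1: r = r^2 * 6 mod 23 = 1^2 * 6 = 1*6 = 6
  bit 1 = 0: r = r^2 mod 23 = 6^2 = 13
  bit 2 = 0: r = r^2 mod 23 = 13^2 = 8
  bit 3 = 1: r = r^2 * 6 mod 23 = 8^2 * 6 = 18*6 = 16
  bit 4 = 1: r = r^2 * 6 mod 23 = 16^2 * 6 = 3*6 = 18
  -> s = B^a = 18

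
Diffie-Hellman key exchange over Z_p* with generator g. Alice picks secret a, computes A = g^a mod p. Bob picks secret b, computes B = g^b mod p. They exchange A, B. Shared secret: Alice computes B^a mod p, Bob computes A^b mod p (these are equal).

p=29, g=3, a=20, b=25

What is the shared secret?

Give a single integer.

Answer: 24

Derivation:
A = 3^20 mod 29  (bits of 20 = 10100)
  bit 0 = 1: r = r^2 * 3 mod 29 = 1^2 * 3 = 1*3 = 3
  bit 1 = 0: r = r^2 mod 29 = 3^2 = 9
  bit 2 = 1: r = r^2 * 3 mod 29 = 9^2 * 3 = 23*3 = 11
  bit 3 = 0: r = r^2 mod 29 = 11^2 = 5
  bit 4 = 0: r = r^2 mod 29 = 5^2 = 25
  -> A = 25
B = 3^25 mod 29  (bits of 25 = 11001)
  bit 0 = 1: r = r^2 * 3 mod 29 = 1^2 * 3 = 1*3 = 3
  bit 1 = 1: r = r^2 * 3 mod 29 = 3^2 * 3 = 9*3 = 27
  bit 2 = 0: r = r^2 mod 29 = 27^2 = 4
  bit 3 = 0: r = r^2 mod 29 = 4^2 = 16
  bit 4 = 1: r = r^2 * 3 mod 29 = 16^2 * 3 = 24*3 = 14
  -> B = 14
s = B^a = 14^20 mod 29  (bits of 20 = 10100)
  bit 0 = 1: r = r^2 * 14 mod 29 = 1^2 * 14 = 1*14 = 14
  bit 1 = 0: r = r^2 mod 29 = 14^2 = 22
  bit 2 = 1: r = r^2 * 14 mod 29 = 22^2 * 14 = 20*14 = 19
  bit 3 = 0: r = r^2 mod 29 = 19^2 = 13
  bit 4 = 0: r = r^2 mod 29 = 13^2 = 24
  -> s = B^a = 24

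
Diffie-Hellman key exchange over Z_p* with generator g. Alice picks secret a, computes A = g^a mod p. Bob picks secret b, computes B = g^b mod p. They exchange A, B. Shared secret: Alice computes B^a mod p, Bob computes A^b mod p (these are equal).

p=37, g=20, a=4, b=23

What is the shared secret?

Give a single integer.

A = 20^4 mod 37  (bits of 4 = 100)
  bit 0 = 1: r = r^2 * 20 mod 37 = 1^2 * 20 = 1*20 = 20
  bit 1 = 0: r = r^2 mod 37 = 20^2 = 30
  bit 2 = 0: r = r^2 mod 37 = 30^2 = 12
  -> A = 12
B = 20^23 mod 37  (bits of 23 = 10111)
  bit 0 = 1: r = r^2 * 20 mod 37 = 1^2 * 20 = 1*20 = 20
  bit 1 = 0: r = r^2 mod 37 = 20^2 = 30
  bit 2 = 1: r = r^2 * 20 mod 37 = 30^2 * 20 = 12*20 = 18
  bit 3 = 1: r = r^2 * 20 mod 37 = 18^2 * 20 = 28*20 = 5
  bit 4 = 1: r = r^2 * 20 mod 37 = 5^2 * 20 = 25*20 = 19
  -> B = 19
s = B^a = 19^4 mod 37  (bits of 4 = 100)
  bit 0 = 1: r = r^2 * 19 mod 37 = 1^2 * 19 = 1*19 = 19
  bit 1 = 0: r = r^2 mod 37 = 19^2 = 28
  bit 2 = 0: r = r^2 mod 37 = 28^2 = 7
  -> s = B^a = 7

Answer: 7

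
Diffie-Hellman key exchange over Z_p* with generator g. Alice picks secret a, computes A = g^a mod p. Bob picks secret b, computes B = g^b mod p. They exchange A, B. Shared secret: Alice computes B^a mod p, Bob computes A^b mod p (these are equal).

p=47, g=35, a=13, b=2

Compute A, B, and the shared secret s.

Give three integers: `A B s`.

Answer: 41 3 36

Derivation:
A = 35^13 mod 47  (bits of 13 = 1101)
  bit 0 = 1: r = r^2 * 35 mod 47 = 1^2 * 35 = 1*35 = 35
  bit 1 = 1: r = r^2 * 35 mod 47 = 35^2 * 35 = 3*35 = 11
  bit 2 = 0: r = r^2 mod 47 = 11^2 = 27
  bit 3 = 1: r = r^2 * 35 mod 47 = 27^2 * 35 = 24*35 = 41
  -> A = 41
B = 35^2 mod 47  (bits of 2 = 10)
  bit 0 = 1: r = r^2 * 35 mod 47 = 1^2 * 35 = 1*35 = 35
  bit 1 = 0: r = r^2 mod 47 = 35^2 = 3
  -> B = 3
s = B^a = 3^13 mod 47  (bits of 13 = 1101)
  bit 0 = 1: r = r^2 * 3 mod 47 = 1^2 * 3 = 1*3 = 3
  bit 1 = 1: r = r^2 * 3 mod 47 = 3^2 * 3 = 9*3 = 27
  bit 2 = 0: r = r^2 mod 47 = 27^2 = 24
  bit 3 = 1: r = r^2 * 3 mod 47 = 24^2 * 3 = 12*3 = 36
  -> s = B^a = 36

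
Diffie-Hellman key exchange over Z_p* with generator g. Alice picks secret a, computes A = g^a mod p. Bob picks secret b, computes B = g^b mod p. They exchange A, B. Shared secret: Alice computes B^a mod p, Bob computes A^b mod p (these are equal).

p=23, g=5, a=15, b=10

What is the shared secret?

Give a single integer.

A = 5^15 mod 23  (bits of 15 = 1111)
  bit 0 = 1: r = r^2 * 5 mod 23 = 1^2 * 5 = 1*5 = 5
  bit 1 = 1: r = r^2 * 5 mod 23 = 5^2 * 5 = 2*5 = 10
  bit 2 = 1: r = r^2 * 5 mod 23 = 10^2 * 5 = 8*5 = 17
  bit 3 = 1: r = r^2 * 5 mod 23 = 17^2 * 5 = 13*5 = 19
  -> A = 19
B = 5^10 mod 23  (bits of 10 = 1010)
  bit 0 = 1: r = r^2 * 5 mod 23 = 1^2 * 5 = 1*5 = 5
  bit 1 = 0: r = r^2 mod 23 = 5^2 = 2
  bit 2 = 1: r = r^2 * 5 mod 23 = 2^2 * 5 = 4*5 = 20
  bit 3 = 0: r = r^2 mod 23 = 20^2 = 9
  -> B = 9
s = B^a = 9^15 mod 23  (bits of 15 = 1111)
  bit 0 = 1: r = r^2 * 9 mod 23 = 1^2 * 9 = 1*9 = 9
  bit 1 = 1: r = r^2 * 9 mod 23 = 9^2 * 9 = 12*9 = 16
  bit 2 = 1: r = r^2 * 9 mod 23 = 16^2 * 9 = 3*9 = 4
  bit 3 = 1: r = r^2 * 9 mod 23 = 4^2 * 9 = 16*9 = 6
  -> s = B^a = 6

Answer: 6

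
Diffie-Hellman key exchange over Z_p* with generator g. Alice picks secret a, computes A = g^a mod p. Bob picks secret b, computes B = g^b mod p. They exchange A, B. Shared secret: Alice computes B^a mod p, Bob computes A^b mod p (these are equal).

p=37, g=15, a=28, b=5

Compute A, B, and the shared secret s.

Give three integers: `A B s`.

A = 15^28 mod 37  (bits of 28 = 11100)
  bit 0 = 1: r = r^2 * 15 mod 37 = 1^2 * 15 = 1*15 = 15
  bit 1 = 1: r = r^2 * 15 mod 37 = 15^2 * 15 = 3*15 = 8
  bit 2 = 1: r = r^2 * 15 mod 37 = 8^2 * 15 = 27*15 = 35
  bit 3 = 0: r = r^2 mod 37 = 35^2 = 4
  bit 4 = 0: r = r^2 mod 37 = 4^2 = 16
  -> A = 16
B = 15^5 mod 37  (bits of 5 = 101)
  bit 0 = 1: r = r^2 * 15 mod 37 = 1^2 * 15 = 1*15 = 15
  bit 1 = 0: r = r^2 mod 37 = 15^2 = 3
  bit 2 = 1: r = r^2 * 15 mod 37 = 3^2 * 15 = 9*15 = 24
  -> B = 24
s = B^a = 24^28 mod 37  (bits of 28 = 11100)
  bit 0 = 1: r = r^2 * 24 mod 37 = 1^2 * 24 = 1*24 = 24
  bit 1 = 1: r = r^2 * 24 mod 37 = 24^2 * 24 = 21*24 = 23
  bit 2 = 1: r = r^2 * 24 mod 37 = 23^2 * 24 = 11*24 = 5
  bit 3 = 0: r = r^2 mod 37 = 5^2 = 25
  bit 4 = 0: r = r^2 mod 37 = 25^2 = 33
  -> s = B^a = 33

Answer: 16 24 33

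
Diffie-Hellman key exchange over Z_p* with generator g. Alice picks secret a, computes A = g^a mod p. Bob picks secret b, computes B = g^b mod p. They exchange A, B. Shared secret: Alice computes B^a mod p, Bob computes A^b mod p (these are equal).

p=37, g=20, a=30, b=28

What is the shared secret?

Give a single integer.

A = 20^30 mod 37  (bits of 30 = 11110)
  bit 0 = 1: r = r^2 * 20 mod 37 = 1^2 * 20 = 1*20 = 20
  bit 1 = 1: r = r^2 * 20 mod 37 = 20^2 * 20 = 30*20 = 8
  bit 2 = 1: r = r^2 * 20 mod 37 = 8^2 * 20 = 27*20 = 22
  bit 3 = 1: r = r^2 * 20 mod 37 = 22^2 * 20 = 3*20 = 23
  bit 4 = 0: r = r^2 mod 37 = 23^2 = 11
  -> A = 11
B = 20^28 mod 37  (bits of 28 = 11100)
  bit 0 = 1: r = r^2 * 20 mod 37 = 1^2 * 20 = 1*20 = 20
  bit 1 = 1: r = r^2 * 20 mod 37 = 20^2 * 20 = 30*20 = 8
  bit 2 = 1: r = r^2 * 20 mod 37 = 8^2 * 20 = 27*20 = 22
  bit 3 = 0: r = r^2 mod 37 = 22^2 = 3
  bit 4 = 0: r = r^2 mod 37 = 3^2 = 9
  -> B = 9
s = B^a = 9^30 mod 37  (bits of 30 = 11110)
  bit 0 = 1: r = r^2 * 9 mod 37 = 1^2 * 9 = 1*9 = 9
  bit 1 = 1: r = r^2 * 9 mod 37 = 9^2 * 9 = 7*9 = 26
  bit 2 = 1: r = r^2 * 9 mod 37 = 26^2 * 9 = 10*9 = 16
  bit 3 = 1: r = r^2 * 9 mod 37 = 16^2 * 9 = 34*9 = 10
  bit 4 = 0: r = r^2 mod 37 = 10^2 = 26
  -> s = B^a = 26

Answer: 26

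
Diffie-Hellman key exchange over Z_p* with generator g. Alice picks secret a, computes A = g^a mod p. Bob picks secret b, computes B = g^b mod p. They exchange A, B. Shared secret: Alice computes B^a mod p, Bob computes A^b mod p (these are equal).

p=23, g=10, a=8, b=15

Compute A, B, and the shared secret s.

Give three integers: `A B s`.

A = 10^8 mod 23  (bits of 8 = 1000)
  bit 0 = 1: r = r^2 * 10 mod 23 = 1^2 * 10 = 1*10 = 10
  bit 1 = 0: r = r^2 mod 23 = 10^2 = 8
  bit 2 = 0: r = r^2 mod 23 = 8^2 = 18
  bit 3 = 0: r = r^2 mod 23 = 18^2 = 2
  -> A = 2
B = 10^15 mod 23  (bits of 15 = 1111)
  bit 0 = 1: r = r^2 * 10 mod 23 = 1^2 * 10 = 1*10 = 10
  bit 1 = 1: r = r^2 * 10 mod 23 = 10^2 * 10 = 8*10 = 11
  bit 2 = 1: r = r^2 * 10 mod 23 = 11^2 * 10 = 6*10 = 14
  bit 3 = 1: r = r^2 * 10 mod 23 = 14^2 * 10 = 12*10 = 5
  -> B = 5
s = B^a = 5^8 mod 23  (bits of 8 = 1000)
  bit 0 = 1: r = r^2 * 5 mod 23 = 1^2 * 5 = 1*5 = 5
  bit 1 = 0: r = r^2 mod 23 = 5^2 = 2
  bit 2 = 0: r = r^2 mod 23 = 2^2 = 4
  bit 3 = 0: r = r^2 mod 23 = 4^2 = 16
  -> s = B^a = 16

Answer: 2 5 16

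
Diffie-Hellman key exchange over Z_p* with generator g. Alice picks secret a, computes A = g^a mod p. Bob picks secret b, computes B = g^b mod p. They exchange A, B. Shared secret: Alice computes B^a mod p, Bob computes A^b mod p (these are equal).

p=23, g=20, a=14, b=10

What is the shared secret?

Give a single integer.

A = 20^14 mod 23  (bits of 14 = 1110)
  bit 0 = 1: r = r^2 * 20 mod 23 = 1^2 * 20 = 1*20 = 20
  bit 1 = 1: r = r^2 * 20 mod 23 = 20^2 * 20 = 9*20 = 19
  bit 2 = 1: r = r^2 * 20 mod 23 = 19^2 * 20 = 16*20 = 21
  bit 3 = 0: r = r^2 mod 23 = 21^2 = 4
  -> A = 4
B = 20^10 mod 23  (bits of 10 = 1010)
  bit 0 = 1: r = r^2 * 20 mod 23 = 1^2 * 20 = 1*20 = 20
  bit 1 = 0: r = r^2 mod 23 = 20^2 = 9
  bit 2 = 1: r = r^2 * 20 mod 23 = 9^2 * 20 = 12*20 = 10
  bit 3 = 0: r = r^2 mod 23 = 10^2 = 8
  -> B = 8
s = B^a = 8^14 mod 23  (bits of 14 = 1110)
  bit 0 = 1: r = r^2 * 8 mod 23 = 1^2 * 8 = 1*8 = 8
  bit 1 = 1: r = r^2 * 8 mod 23 = 8^2 * 8 = 18*8 = 6
  bit 2 = 1: r = r^2 * 8 mod 23 = 6^2 * 8 = 13*8 = 12
  bit 3 = 0: r = r^2 mod 23 = 12^2 = 6
  -> s = B^a = 6

Answer: 6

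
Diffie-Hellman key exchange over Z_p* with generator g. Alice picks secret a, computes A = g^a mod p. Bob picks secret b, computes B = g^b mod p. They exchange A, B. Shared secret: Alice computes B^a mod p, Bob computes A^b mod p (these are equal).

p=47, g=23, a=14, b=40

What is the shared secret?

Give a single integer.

Answer: 9

Derivation:
A = 23^14 mod 47  (bits of 14 = 1110)
  bit 0 = 1: r = r^2 * 23 mod 47 = 1^2 * 23 = 1*23 = 23
  bit 1 = 1: r = r^2 * 23 mod 47 = 23^2 * 23 = 12*23 = 41
  bit 2 = 1: r = r^2 * 23 mod 47 = 41^2 * 23 = 36*23 = 29
  bit 3 = 0: r = r^2 mod 47 = 29^2 = 42
  -> A = 42
B = 23^40 mod 47  (bits of 40 = 101000)
  bit 0 = 1: r = r^2 * 23 mod 47 = 1^2 * 23 = 1*23 = 23
  bit 1 = 0: r = r^2 mod 47 = 23^2 = 12
  bit 2 = 1: r = r^2 * 23 mod 47 = 12^2 * 23 = 3*23 = 22
  bit 3 = 0: r = r^2 mod 47 = 22^2 = 14
  bit 4 = 0: r = r^2 mod 47 = 14^2 = 8
  bit 5 = 0: r = r^2 mod 47 = 8^2 = 17
  -> B = 17
s = B^a = 17^14 mod 47  (bits of 14 = 1110)
  bit 0 = 1: r = r^2 * 17 mod 47 = 1^2 * 17 = 1*17 = 17
  bit 1 = 1: r = r^2 * 17 mod 47 = 17^2 * 17 = 7*17 = 25
  bit 2 = 1: r = r^2 * 17 mod 47 = 25^2 * 17 = 14*17 = 3
  bit 3 = 0: r = r^2 mod 47 = 3^2 = 9
  -> s = B^a = 9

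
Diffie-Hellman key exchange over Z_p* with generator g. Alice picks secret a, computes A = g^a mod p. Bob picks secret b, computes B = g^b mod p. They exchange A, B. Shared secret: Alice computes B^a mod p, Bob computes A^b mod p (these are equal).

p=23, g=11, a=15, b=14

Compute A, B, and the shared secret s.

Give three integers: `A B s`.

Answer: 10 3 12

Derivation:
A = 11^15 mod 23  (bits of 15 = 1111)
  bit 0 = 1: r = r^2 * 11 mod 23 = 1^2 * 11 = 1*11 = 11
  bit 1 = 1: r = r^2 * 11 mod 23 = 11^2 * 11 = 6*11 = 20
  bit 2 = 1: r = r^2 * 11 mod 23 = 20^2 * 11 = 9*11 = 7
  bit 3 = 1: r = r^2 * 11 mod 23 = 7^2 * 11 = 3*11 = 10
  -> A = 10
B = 11^14 mod 23  (bits of 14 = 1110)
  bit 0 = 1: r = r^2 * 11 mod 23 = 1^2 * 11 = 1*11 = 11
  bit 1 = 1: r = r^2 * 11 mod 23 = 11^2 * 11 = 6*11 = 20
  bit 2 = 1: r = r^2 * 11 mod 23 = 20^2 * 11 = 9*11 = 7
  bit 3 = 0: r = r^2 mod 23 = 7^2 = 3
  -> B = 3
s = B^a = 3^15 mod 23  (bits of 15 = 1111)
  bit 0 = 1: r = r^2 * 3 mod 23 = 1^2 * 3 = 1*3 = 3
  bit 1 = 1: r = r^2 * 3 mod 23 = 3^2 * 3 = 9*3 = 4
  bit 2 = 1: r = r^2 * 3 mod 23 = 4^2 * 3 = 16*3 = 2
  bit 3 = 1: r = r^2 * 3 mod 23 = 2^2 * 3 = 4*3 = 12
  -> s = B^a = 12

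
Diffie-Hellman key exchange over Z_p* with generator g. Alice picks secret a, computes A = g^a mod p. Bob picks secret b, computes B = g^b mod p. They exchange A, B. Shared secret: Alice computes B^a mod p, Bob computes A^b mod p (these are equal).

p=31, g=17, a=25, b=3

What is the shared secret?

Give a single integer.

A = 17^25 mod 31  (bits of 25 = 11001)
  bit 0 = 1: r = r^2 * 17 mod 31 = 1^2 * 17 = 1*17 = 17
  bit 1 = 1: r = r^2 * 17 mod 31 = 17^2 * 17 = 10*17 = 15
  bit 2 = 0: r = r^2 mod 31 = 15^2 = 8
  bit 3 = 0: r = r^2 mod 31 = 8^2 = 2
  bit 4 = 1: r = r^2 * 17 mod 31 = 2^2 * 17 = 4*17 = 6
  -> A = 6
B = 17^3 mod 31  (bits of 3 = 11)
  bit 0 = 1: r = r^2 * 17 mod 31 = 1^2 * 17 = 1*17 = 17
  bit 1 = 1: r = r^2 * 17 mod 31 = 17^2 * 17 = 10*17 = 15
  -> B = 15
s = B^a = 15^25 mod 31  (bits of 25 = 11001)
  bit 0 = 1: r = r^2 * 15 mod 31 = 1^2 * 15 = 1*15 = 15
  bit 1 = 1: r = r^2 * 15 mod 31 = 15^2 * 15 = 8*15 = 27
  bit 2 = 0: r = r^2 mod 31 = 27^2 = 16
  bit 3 = 0: r = r^2 mod 31 = 16^2 = 8
  bit 4 = 1: r = r^2 * 15 mod 31 = 8^2 * 15 = 2*15 = 30
  -> s = B^a = 30

Answer: 30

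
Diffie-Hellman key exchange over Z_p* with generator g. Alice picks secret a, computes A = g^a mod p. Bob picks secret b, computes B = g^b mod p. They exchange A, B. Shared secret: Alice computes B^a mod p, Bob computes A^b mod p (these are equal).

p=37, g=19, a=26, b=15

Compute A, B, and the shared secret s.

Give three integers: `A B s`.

Answer: 25 29 27

Derivation:
A = 19^26 mod 37  (bits of 26 = 11010)
  bit 0 = 1: r = r^2 * 19 mod 37 = 1^2 * 19 = 1*19 = 19
  bit 1 = 1: r = r^2 * 19 mod 37 = 19^2 * 19 = 28*19 = 14
  bit 2 = 0: r = r^2 mod 37 = 14^2 = 11
  bit 3 = 1: r = r^2 * 19 mod 37 = 11^2 * 19 = 10*19 = 5
  bit 4 = 0: r = r^2 mod 37 = 5^2 = 25
  -> A = 25
B = 19^15 mod 37  (bits of 15 = 1111)
  bit 0 = 1: r = r^2 * 19 mod 37 = 1^2 * 19 = 1*19 = 19
  bit 1 = 1: r = r^2 * 19 mod 37 = 19^2 * 19 = 28*19 = 14
  bit 2 = 1: r = r^2 * 19 mod 37 = 14^2 * 19 = 11*19 = 24
  bit 3 = 1: r = r^2 * 19 mod 37 = 24^2 * 19 = 21*19 = 29
  -> B = 29
s = B^a = 29^26 mod 37  (bits of 26 = 11010)
  bit 0 = 1: r = r^2 * 29 mod 37 = 1^2 * 29 = 1*29 = 29
  bit 1 = 1: r = r^2 * 29 mod 37 = 29^2 * 29 = 27*29 = 6
  bit 2 = 0: r = r^2 mod 37 = 6^2 = 36
  bit 3 = 1: r = r^2 * 29 mod 37 = 36^2 * 29 = 1*29 = 29
  bit 4 = 0: r = r^2 mod 37 = 29^2 = 27
  -> s = B^a = 27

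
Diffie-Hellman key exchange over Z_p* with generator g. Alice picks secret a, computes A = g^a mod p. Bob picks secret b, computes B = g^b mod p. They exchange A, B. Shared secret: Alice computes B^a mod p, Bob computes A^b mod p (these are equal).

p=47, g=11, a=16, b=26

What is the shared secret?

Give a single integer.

A = 11^16 mod 47  (bits of 16 = 10000)
  bit 0 = 1: r = r^2 * 11 mod 47 = 1^2 * 11 = 1*11 = 11
  bit 1 = 0: r = r^2 mod 47 = 11^2 = 27
  bit 2 = 0: r = r^2 mod 47 = 27^2 = 24
  bit 3 = 0: r = r^2 mod 47 = 24^2 = 12
  bit 4 = 0: r = r^2 mod 47 = 12^2 = 3
  -> A = 3
B = 11^26 mod 47  (bits of 26 = 11010)
  bit 0 = 1: r = r^2 * 11 mod 47 = 1^2 * 11 = 1*11 = 11
  bit 1 = 1: r = r^2 * 11 mod 47 = 11^2 * 11 = 27*11 = 15
  bit 2 = 0: r = r^2 mod 47 = 15^2 = 37
  bit 3 = 1: r = r^2 * 11 mod 47 = 37^2 * 11 = 6*11 = 19
  bit 4 = 0: r = r^2 mod 47 = 19^2 = 32
  -> B = 32
s = B^a = 32^16 mod 47  (bits of 16 = 10000)
  bit 0 = 1: r = r^2 * 32 mod 47 = 1^2 * 32 = 1*32 = 32
  bit 1 = 0: r = r^2 mod 47 = 32^2 = 37
  bit 2 = 0: r = r^2 mod 47 = 37^2 = 6
  bit 3 = 0: r = r^2 mod 47 = 6^2 = 36
  bit 4 = 0: r = r^2 mod 47 = 36^2 = 27
  -> s = B^a = 27

Answer: 27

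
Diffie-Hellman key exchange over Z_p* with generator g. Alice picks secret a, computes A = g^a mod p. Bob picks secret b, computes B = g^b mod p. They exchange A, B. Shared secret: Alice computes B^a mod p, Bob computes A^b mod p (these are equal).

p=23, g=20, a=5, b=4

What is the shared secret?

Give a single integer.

A = 20^5 mod 23  (bits of 5 = 101)
  bit 0 = 1: r = r^2 * 20 mod 23 = 1^2 * 20 = 1*20 = 20
  bit 1 = 0: r = r^2 mod 23 = 20^2 = 9
  bit 2 = 1: r = r^2 * 20 mod 23 = 9^2 * 20 = 12*20 = 10
  -> A = 10
B = 20^4 mod 23  (bits of 4 = 100)
  bit 0 = 1: r = r^2 * 20 mod 23 = 1^2 * 20 = 1*20 = 20
  bit 1 = 0: r = r^2 mod 23 = 20^2 = 9
  bit 2 = 0: r = r^2 mod 23 = 9^2 = 12
  -> B = 12
s = B^a = 12^5 mod 23  (bits of 5 = 101)
  bit 0 = 1: r = r^2 * 12 mod 23 = 1^2 * 12 = 1*12 = 12
  bit 1 = 0: r = r^2 mod 23 = 12^2 = 6
  bit 2 = 1: r = r^2 * 12 mod 23 = 6^2 * 12 = 13*12 = 18
  -> s = B^a = 18

Answer: 18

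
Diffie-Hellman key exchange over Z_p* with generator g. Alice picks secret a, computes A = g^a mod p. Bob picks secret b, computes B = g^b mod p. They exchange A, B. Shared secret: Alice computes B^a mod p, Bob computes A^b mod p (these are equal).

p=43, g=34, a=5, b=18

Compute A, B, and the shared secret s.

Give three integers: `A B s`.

Answer: 33 21 4

Derivation:
A = 34^5 mod 43  (bits of 5 = 101)
  bit 0 = 1: r = r^2 * 34 mod 43 = 1^2 * 34 = 1*34 = 34
  bit 1 = 0: r = r^2 mod 43 = 34^2 = 38
  bit 2 = 1: r = r^2 * 34 mod 43 = 38^2 * 34 = 25*34 = 33
  -> A = 33
B = 34^18 mod 43  (bits of 18 = 10010)
  bit 0 = 1: r = r^2 * 34 mod 43 = 1^2 * 34 = 1*34 = 34
  bit 1 = 0: r = r^2 mod 43 = 34^2 = 38
  bit 2 = 0: r = r^2 mod 43 = 38^2 = 25
  bit 3 = 1: r = r^2 * 34 mod 43 = 25^2 * 34 = 23*34 = 8
  bit 4 = 0: r = r^2 mod 43 = 8^2 = 21
  -> B = 21
s = B^a = 21^5 mod 43  (bits of 5 = 101)
  bit 0 = 1: r = r^2 * 21 mod 43 = 1^2 * 21 = 1*21 = 21
  bit 1 = 0: r = r^2 mod 43 = 21^2 = 11
  bit 2 = 1: r = r^2 * 21 mod 43 = 11^2 * 21 = 35*21 = 4
  -> s = B^a = 4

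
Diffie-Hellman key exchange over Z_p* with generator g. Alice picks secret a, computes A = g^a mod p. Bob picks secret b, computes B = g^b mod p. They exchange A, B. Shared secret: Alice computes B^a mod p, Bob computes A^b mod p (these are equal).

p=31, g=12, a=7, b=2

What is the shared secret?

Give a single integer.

Answer: 18

Derivation:
A = 12^7 mod 31  (bits of 7 = 111)
  bit 0 = 1: r = r^2 * 12 mod 31 = 1^2 * 12 = 1*12 = 12
  bit 1 = 1: r = r^2 * 12 mod 31 = 12^2 * 12 = 20*12 = 23
  bit 2 = 1: r = r^2 * 12 mod 31 = 23^2 * 12 = 2*12 = 24
  -> A = 24
B = 12^2 mod 31  (bits of 2 = 10)
  bit 0 = 1: r = r^2 * 12 mod 31 = 1^2 * 12 = 1*12 = 12
  bit 1 = 0: r = r^2 mod 31 = 12^2 = 20
  -> B = 20
s = B^a = 20^7 mod 31  (bits of 7 = 111)
  bit 0 = 1: r = r^2 * 20 mod 31 = 1^2 * 20 = 1*20 = 20
  bit 1 = 1: r = r^2 * 20 mod 31 = 20^2 * 20 = 28*20 = 2
  bit 2 = 1: r = r^2 * 20 mod 31 = 2^2 * 20 = 4*20 = 18
  -> s = B^a = 18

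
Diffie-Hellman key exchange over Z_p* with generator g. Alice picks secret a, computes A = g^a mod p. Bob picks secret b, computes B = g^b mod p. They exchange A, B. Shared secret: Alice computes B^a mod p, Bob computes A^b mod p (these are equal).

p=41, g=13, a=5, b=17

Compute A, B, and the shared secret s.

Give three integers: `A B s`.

Answer: 38 29 38

Derivation:
A = 13^5 mod 41  (bits of 5 = 101)
  bit 0 = 1: r = r^2 * 13 mod 41 = 1^2 * 13 = 1*13 = 13
  bit 1 = 0: r = r^2 mod 41 = 13^2 = 5
  bit 2 = 1: r = r^2 * 13 mod 41 = 5^2 * 13 = 25*13 = 38
  -> A = 38
B = 13^17 mod 41  (bits of 17 = 10001)
  bit 0 = 1: r = r^2 * 13 mod 41 = 1^2 * 13 = 1*13 = 13
  bit 1 = 0: r = r^2 mod 41 = 13^2 = 5
  bit 2 = 0: r = r^2 mod 41 = 5^2 = 25
  bit 3 = 0: r = r^2 mod 41 = 25^2 = 10
  bit 4 = 1: r = r^2 * 13 mod 41 = 10^2 * 13 = 18*13 = 29
  -> B = 29
s = B^a = 29^5 mod 41  (bits of 5 = 101)
  bit 0 = 1: r = r^2 * 29 mod 41 = 1^2 * 29 = 1*29 = 29
  bit 1 = 0: r = r^2 mod 41 = 29^2 = 21
  bit 2 = 1: r = r^2 * 29 mod 41 = 21^2 * 29 = 31*29 = 38
  -> s = B^a = 38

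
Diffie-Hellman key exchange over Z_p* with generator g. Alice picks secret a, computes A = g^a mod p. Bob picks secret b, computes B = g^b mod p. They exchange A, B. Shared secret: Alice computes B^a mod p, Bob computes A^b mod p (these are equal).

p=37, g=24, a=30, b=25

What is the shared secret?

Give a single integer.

A = 24^30 mod 37  (bits of 30 = 11110)
  bit 0 = 1: r = r^2 * 24 mod 37 = 1^2 * 24 = 1*24 = 24
  bit 1 = 1: r = r^2 * 24 mod 37 = 24^2 * 24 = 21*24 = 23
  bit 2 = 1: r = r^2 * 24 mod 37 = 23^2 * 24 = 11*24 = 5
  bit 3 = 1: r = r^2 * 24 mod 37 = 5^2 * 24 = 25*24 = 8
  bit 4 = 0: r = r^2 mod 37 = 8^2 = 27
  -> A = 27
B = 24^25 mod 37  (bits of 25 = 11001)
  bit 0 = 1: r = r^2 * 24 mod 37 = 1^2 * 24 = 1*24 = 24
  bit 1 = 1: r = r^2 * 24 mod 37 = 24^2 * 24 = 21*24 = 23
  bit 2 = 0: r = r^2 mod 37 = 23^2 = 11
  bit 3 = 0: r = r^2 mod 37 = 11^2 = 10
  bit 4 = 1: r = r^2 * 24 mod 37 = 10^2 * 24 = 26*24 = 32
  -> B = 32
s = B^a = 32^30 mod 37  (bits of 30 = 11110)
  bit 0 = 1: r = r^2 * 32 mod 37 = 1^2 * 32 = 1*32 = 32
  bit 1 = 1: r = r^2 * 32 mod 37 = 32^2 * 32 = 25*32 = 23
  bit 2 = 1: r = r^2 * 32 mod 37 = 23^2 * 32 = 11*32 = 19
  bit 3 = 1: r = r^2 * 32 mod 37 = 19^2 * 32 = 28*32 = 8
  bit 4 = 0: r = r^2 mod 37 = 8^2 = 27
  -> s = B^a = 27

Answer: 27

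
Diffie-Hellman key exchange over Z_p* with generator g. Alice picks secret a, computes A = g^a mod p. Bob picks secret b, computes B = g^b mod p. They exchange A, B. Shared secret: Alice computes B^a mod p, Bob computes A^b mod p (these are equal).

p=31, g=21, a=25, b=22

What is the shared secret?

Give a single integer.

Answer: 5

Derivation:
A = 21^25 mod 31  (bits of 25 = 11001)
  bit 0 = 1: r = r^2 * 21 mod 31 = 1^2 * 21 = 1*21 = 21
  bit 1 = 1: r = r^2 * 21 mod 31 = 21^2 * 21 = 7*21 = 23
  bit 2 = 0: r = r^2 mod 31 = 23^2 = 2
  bit 3 = 0: r = r^2 mod 31 = 2^2 = 4
  bit 4 = 1: r = r^2 * 21 mod 31 = 4^2 * 21 = 16*21 = 26
  -> A = 26
B = 21^22 mod 31  (bits of 22 = 10110)
  bit 0 = 1: r = r^2 * 21 mod 31 = 1^2 * 21 = 1*21 = 21
  bit 1 = 0: r = r^2 mod 31 = 21^2 = 7
  bit 2 = 1: r = r^2 * 21 mod 31 = 7^2 * 21 = 18*21 = 6
  bit 3 = 1: r = r^2 * 21 mod 31 = 6^2 * 21 = 5*21 = 12
  bit 4 = 0: r = r^2 mod 31 = 12^2 = 20
  -> B = 20
s = B^a = 20^25 mod 31  (bits of 25 = 11001)
  bit 0 = 1: r = r^2 * 20 mod 31 = 1^2 * 20 = 1*20 = 20
  bit 1 = 1: r = r^2 * 20 mod 31 = 20^2 * 20 = 28*20 = 2
  bit 2 = 0: r = r^2 mod 31 = 2^2 = 4
  bit 3 = 0: r = r^2 mod 31 = 4^2 = 16
  bit 4 = 1: r = r^2 * 20 mod 31 = 16^2 * 20 = 8*20 = 5
  -> s = B^a = 5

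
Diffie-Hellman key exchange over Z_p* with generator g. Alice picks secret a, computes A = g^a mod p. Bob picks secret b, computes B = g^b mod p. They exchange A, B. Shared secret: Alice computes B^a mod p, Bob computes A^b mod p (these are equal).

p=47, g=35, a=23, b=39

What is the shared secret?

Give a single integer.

Answer: 46

Derivation:
A = 35^23 mod 47  (bits of 23 = 10111)
  bit 0 = 1: r = r^2 * 35 mod 47 = 1^2 * 35 = 1*35 = 35
  bit 1 = 0: r = r^2 mod 47 = 35^2 = 3
  bit 2 = 1: r = r^2 * 35 mod 47 = 3^2 * 35 = 9*35 = 33
  bit 3 = 1: r = r^2 * 35 mod 47 = 33^2 * 35 = 8*35 = 45
  bit 4 = 1: r = r^2 * 35 mod 47 = 45^2 * 35 = 4*35 = 46
  -> A = 46
B = 35^39 mod 47  (bits of 39 = 100111)
  bit 0 = 1: r = r^2 * 35 mod 47 = 1^2 * 35 = 1*35 = 35
  bit 1 = 0: r = r^2 mod 47 = 35^2 = 3
  bit 2 = 0: r = r^2 mod 47 = 3^2 = 9
  bit 3 = 1: r = r^2 * 35 mod 47 = 9^2 * 35 = 34*35 = 15
  bit 4 = 1: r = r^2 * 35 mod 47 = 15^2 * 35 = 37*35 = 26
  bit 5 = 1: r = r^2 * 35 mod 47 = 26^2 * 35 = 18*35 = 19
  -> B = 19
s = B^a = 19^23 mod 47  (bits of 23 = 10111)
  bit 0 = 1: r = r^2 * 19 mod 47 = 1^2 * 19 = 1*19 = 19
  bit 1 = 0: r = r^2 mod 47 = 19^2 = 32
  bit 2 = 1: r = r^2 * 19 mod 47 = 32^2 * 19 = 37*19 = 45
  bit 3 = 1: r = r^2 * 19 mod 47 = 45^2 * 19 = 4*19 = 29
  bit 4 = 1: r = r^2 * 19 mod 47 = 29^2 * 19 = 42*19 = 46
  -> s = B^a = 46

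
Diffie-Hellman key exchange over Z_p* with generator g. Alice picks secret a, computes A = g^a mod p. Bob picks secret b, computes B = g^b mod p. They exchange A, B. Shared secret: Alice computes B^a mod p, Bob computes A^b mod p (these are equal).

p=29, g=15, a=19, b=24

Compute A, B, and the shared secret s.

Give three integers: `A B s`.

Answer: 19 16 23

Derivation:
A = 15^19 mod 29  (bits of 19 = 10011)
  bit 0 = 1: r = r^2 * 15 mod 29 = 1^2 * 15 = 1*15 = 15
  bit 1 = 0: r = r^2 mod 29 = 15^2 = 22
  bit 2 = 0: r = r^2 mod 29 = 22^2 = 20
  bit 3 = 1: r = r^2 * 15 mod 29 = 20^2 * 15 = 23*15 = 26
  bit 4 = 1: r = r^2 * 15 mod 29 = 26^2 * 15 = 9*15 = 19
  -> A = 19
B = 15^24 mod 29  (bits of 24 = 11000)
  bit 0 = 1: r = r^2 * 15 mod 29 = 1^2 * 15 = 1*15 = 15
  bit 1 = 1: r = r^2 * 15 mod 29 = 15^2 * 15 = 22*15 = 11
  bit 2 = 0: r = r^2 mod 29 = 11^2 = 5
  bit 3 = 0: r = r^2 mod 29 = 5^2 = 25
  bit 4 = 0: r = r^2 mod 29 = 25^2 = 16
  -> B = 16
s = B^a = 16^19 mod 29  (bits of 19 = 10011)
  bit 0 = 1: r = r^2 * 16 mod 29 = 1^2 * 16 = 1*16 = 16
  bit 1 = 0: r = r^2 mod 29 = 16^2 = 24
  bit 2 = 0: r = r^2 mod 29 = 24^2 = 25
  bit 3 = 1: r = r^2 * 16 mod 29 = 25^2 * 16 = 16*16 = 24
  bit 4 = 1: r = r^2 * 16 mod 29 = 24^2 * 16 = 25*16 = 23
  -> s = B^a = 23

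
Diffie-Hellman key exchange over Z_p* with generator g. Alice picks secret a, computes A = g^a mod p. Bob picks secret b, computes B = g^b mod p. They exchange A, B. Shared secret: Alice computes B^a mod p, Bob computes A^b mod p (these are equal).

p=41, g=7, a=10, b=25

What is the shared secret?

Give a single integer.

Answer: 9

Derivation:
A = 7^10 mod 41  (bits of 10 = 1010)
  bit 0 = 1: r = r^2 * 7 mod 41 = 1^2 * 7 = 1*7 = 7
  bit 1 = 0: r = r^2 mod 41 = 7^2 = 8
  bit 2 = 1: r = r^2 * 7 mod 41 = 8^2 * 7 = 23*7 = 38
  bit 3 = 0: r = r^2 mod 41 = 38^2 = 9
  -> A = 9
B = 7^25 mod 41  (bits of 25 = 11001)
  bit 0 = 1: r = r^2 * 7 mod 41 = 1^2 * 7 = 1*7 = 7
  bit 1 = 1: r = r^2 * 7 mod 41 = 7^2 * 7 = 8*7 = 15
  bit 2 = 0: r = r^2 mod 41 = 15^2 = 20
  bit 3 = 0: r = r^2 mod 41 = 20^2 = 31
  bit 4 = 1: r = r^2 * 7 mod 41 = 31^2 * 7 = 18*7 = 3
  -> B = 3
s = B^a = 3^10 mod 41  (bits of 10 = 1010)
  bit 0 = 1: r = r^2 * 3 mod 41 = 1^2 * 3 = 1*3 = 3
  bit 1 = 0: r = r^2 mod 41 = 3^2 = 9
  bit 2 = 1: r = r^2 * 3 mod 41 = 9^2 * 3 = 40*3 = 38
  bit 3 = 0: r = r^2 mod 41 = 38^2 = 9
  -> s = B^a = 9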